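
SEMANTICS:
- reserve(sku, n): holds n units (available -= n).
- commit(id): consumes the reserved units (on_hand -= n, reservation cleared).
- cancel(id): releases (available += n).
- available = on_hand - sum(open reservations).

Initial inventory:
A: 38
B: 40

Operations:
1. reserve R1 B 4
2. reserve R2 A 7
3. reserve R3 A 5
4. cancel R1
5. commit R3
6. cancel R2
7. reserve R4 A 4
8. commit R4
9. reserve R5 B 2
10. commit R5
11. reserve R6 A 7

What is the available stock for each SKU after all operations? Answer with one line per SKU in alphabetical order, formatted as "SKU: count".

Step 1: reserve R1 B 4 -> on_hand[A=38 B=40] avail[A=38 B=36] open={R1}
Step 2: reserve R2 A 7 -> on_hand[A=38 B=40] avail[A=31 B=36] open={R1,R2}
Step 3: reserve R3 A 5 -> on_hand[A=38 B=40] avail[A=26 B=36] open={R1,R2,R3}
Step 4: cancel R1 -> on_hand[A=38 B=40] avail[A=26 B=40] open={R2,R3}
Step 5: commit R3 -> on_hand[A=33 B=40] avail[A=26 B=40] open={R2}
Step 6: cancel R2 -> on_hand[A=33 B=40] avail[A=33 B=40] open={}
Step 7: reserve R4 A 4 -> on_hand[A=33 B=40] avail[A=29 B=40] open={R4}
Step 8: commit R4 -> on_hand[A=29 B=40] avail[A=29 B=40] open={}
Step 9: reserve R5 B 2 -> on_hand[A=29 B=40] avail[A=29 B=38] open={R5}
Step 10: commit R5 -> on_hand[A=29 B=38] avail[A=29 B=38] open={}
Step 11: reserve R6 A 7 -> on_hand[A=29 B=38] avail[A=22 B=38] open={R6}

Answer: A: 22
B: 38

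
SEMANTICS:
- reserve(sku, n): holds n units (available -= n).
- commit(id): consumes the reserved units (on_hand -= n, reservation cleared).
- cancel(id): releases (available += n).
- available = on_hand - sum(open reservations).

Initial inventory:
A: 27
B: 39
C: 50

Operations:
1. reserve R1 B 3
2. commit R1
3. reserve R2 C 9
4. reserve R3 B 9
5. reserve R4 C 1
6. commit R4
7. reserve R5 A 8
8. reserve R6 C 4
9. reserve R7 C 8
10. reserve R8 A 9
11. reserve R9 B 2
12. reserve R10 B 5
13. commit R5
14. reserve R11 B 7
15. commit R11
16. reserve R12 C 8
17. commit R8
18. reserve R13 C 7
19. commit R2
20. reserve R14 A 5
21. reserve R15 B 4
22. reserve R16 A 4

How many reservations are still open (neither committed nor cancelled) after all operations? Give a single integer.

Answer: 10

Derivation:
Step 1: reserve R1 B 3 -> on_hand[A=27 B=39 C=50] avail[A=27 B=36 C=50] open={R1}
Step 2: commit R1 -> on_hand[A=27 B=36 C=50] avail[A=27 B=36 C=50] open={}
Step 3: reserve R2 C 9 -> on_hand[A=27 B=36 C=50] avail[A=27 B=36 C=41] open={R2}
Step 4: reserve R3 B 9 -> on_hand[A=27 B=36 C=50] avail[A=27 B=27 C=41] open={R2,R3}
Step 5: reserve R4 C 1 -> on_hand[A=27 B=36 C=50] avail[A=27 B=27 C=40] open={R2,R3,R4}
Step 6: commit R4 -> on_hand[A=27 B=36 C=49] avail[A=27 B=27 C=40] open={R2,R3}
Step 7: reserve R5 A 8 -> on_hand[A=27 B=36 C=49] avail[A=19 B=27 C=40] open={R2,R3,R5}
Step 8: reserve R6 C 4 -> on_hand[A=27 B=36 C=49] avail[A=19 B=27 C=36] open={R2,R3,R5,R6}
Step 9: reserve R7 C 8 -> on_hand[A=27 B=36 C=49] avail[A=19 B=27 C=28] open={R2,R3,R5,R6,R7}
Step 10: reserve R8 A 9 -> on_hand[A=27 B=36 C=49] avail[A=10 B=27 C=28] open={R2,R3,R5,R6,R7,R8}
Step 11: reserve R9 B 2 -> on_hand[A=27 B=36 C=49] avail[A=10 B=25 C=28] open={R2,R3,R5,R6,R7,R8,R9}
Step 12: reserve R10 B 5 -> on_hand[A=27 B=36 C=49] avail[A=10 B=20 C=28] open={R10,R2,R3,R5,R6,R7,R8,R9}
Step 13: commit R5 -> on_hand[A=19 B=36 C=49] avail[A=10 B=20 C=28] open={R10,R2,R3,R6,R7,R8,R9}
Step 14: reserve R11 B 7 -> on_hand[A=19 B=36 C=49] avail[A=10 B=13 C=28] open={R10,R11,R2,R3,R6,R7,R8,R9}
Step 15: commit R11 -> on_hand[A=19 B=29 C=49] avail[A=10 B=13 C=28] open={R10,R2,R3,R6,R7,R8,R9}
Step 16: reserve R12 C 8 -> on_hand[A=19 B=29 C=49] avail[A=10 B=13 C=20] open={R10,R12,R2,R3,R6,R7,R8,R9}
Step 17: commit R8 -> on_hand[A=10 B=29 C=49] avail[A=10 B=13 C=20] open={R10,R12,R2,R3,R6,R7,R9}
Step 18: reserve R13 C 7 -> on_hand[A=10 B=29 C=49] avail[A=10 B=13 C=13] open={R10,R12,R13,R2,R3,R6,R7,R9}
Step 19: commit R2 -> on_hand[A=10 B=29 C=40] avail[A=10 B=13 C=13] open={R10,R12,R13,R3,R6,R7,R9}
Step 20: reserve R14 A 5 -> on_hand[A=10 B=29 C=40] avail[A=5 B=13 C=13] open={R10,R12,R13,R14,R3,R6,R7,R9}
Step 21: reserve R15 B 4 -> on_hand[A=10 B=29 C=40] avail[A=5 B=9 C=13] open={R10,R12,R13,R14,R15,R3,R6,R7,R9}
Step 22: reserve R16 A 4 -> on_hand[A=10 B=29 C=40] avail[A=1 B=9 C=13] open={R10,R12,R13,R14,R15,R16,R3,R6,R7,R9}
Open reservations: ['R10', 'R12', 'R13', 'R14', 'R15', 'R16', 'R3', 'R6', 'R7', 'R9'] -> 10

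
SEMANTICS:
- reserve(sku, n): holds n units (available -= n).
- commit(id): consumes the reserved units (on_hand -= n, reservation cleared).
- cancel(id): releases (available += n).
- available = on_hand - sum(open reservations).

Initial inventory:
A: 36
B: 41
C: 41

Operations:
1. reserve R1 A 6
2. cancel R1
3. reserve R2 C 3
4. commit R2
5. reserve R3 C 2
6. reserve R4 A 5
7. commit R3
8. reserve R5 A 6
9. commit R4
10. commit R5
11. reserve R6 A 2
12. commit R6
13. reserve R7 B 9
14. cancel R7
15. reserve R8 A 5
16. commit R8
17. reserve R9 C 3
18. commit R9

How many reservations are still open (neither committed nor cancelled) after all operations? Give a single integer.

Answer: 0

Derivation:
Step 1: reserve R1 A 6 -> on_hand[A=36 B=41 C=41] avail[A=30 B=41 C=41] open={R1}
Step 2: cancel R1 -> on_hand[A=36 B=41 C=41] avail[A=36 B=41 C=41] open={}
Step 3: reserve R2 C 3 -> on_hand[A=36 B=41 C=41] avail[A=36 B=41 C=38] open={R2}
Step 4: commit R2 -> on_hand[A=36 B=41 C=38] avail[A=36 B=41 C=38] open={}
Step 5: reserve R3 C 2 -> on_hand[A=36 B=41 C=38] avail[A=36 B=41 C=36] open={R3}
Step 6: reserve R4 A 5 -> on_hand[A=36 B=41 C=38] avail[A=31 B=41 C=36] open={R3,R4}
Step 7: commit R3 -> on_hand[A=36 B=41 C=36] avail[A=31 B=41 C=36] open={R4}
Step 8: reserve R5 A 6 -> on_hand[A=36 B=41 C=36] avail[A=25 B=41 C=36] open={R4,R5}
Step 9: commit R4 -> on_hand[A=31 B=41 C=36] avail[A=25 B=41 C=36] open={R5}
Step 10: commit R5 -> on_hand[A=25 B=41 C=36] avail[A=25 B=41 C=36] open={}
Step 11: reserve R6 A 2 -> on_hand[A=25 B=41 C=36] avail[A=23 B=41 C=36] open={R6}
Step 12: commit R6 -> on_hand[A=23 B=41 C=36] avail[A=23 B=41 C=36] open={}
Step 13: reserve R7 B 9 -> on_hand[A=23 B=41 C=36] avail[A=23 B=32 C=36] open={R7}
Step 14: cancel R7 -> on_hand[A=23 B=41 C=36] avail[A=23 B=41 C=36] open={}
Step 15: reserve R8 A 5 -> on_hand[A=23 B=41 C=36] avail[A=18 B=41 C=36] open={R8}
Step 16: commit R8 -> on_hand[A=18 B=41 C=36] avail[A=18 B=41 C=36] open={}
Step 17: reserve R9 C 3 -> on_hand[A=18 B=41 C=36] avail[A=18 B=41 C=33] open={R9}
Step 18: commit R9 -> on_hand[A=18 B=41 C=33] avail[A=18 B=41 C=33] open={}
Open reservations: [] -> 0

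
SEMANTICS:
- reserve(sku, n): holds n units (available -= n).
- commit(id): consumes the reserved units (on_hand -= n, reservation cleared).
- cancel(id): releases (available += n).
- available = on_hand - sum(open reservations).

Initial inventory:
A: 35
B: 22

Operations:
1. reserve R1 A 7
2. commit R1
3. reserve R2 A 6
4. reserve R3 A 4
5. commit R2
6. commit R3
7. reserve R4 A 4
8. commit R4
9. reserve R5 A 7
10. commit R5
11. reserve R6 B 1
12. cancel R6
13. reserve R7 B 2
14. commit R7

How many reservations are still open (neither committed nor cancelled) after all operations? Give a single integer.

Step 1: reserve R1 A 7 -> on_hand[A=35 B=22] avail[A=28 B=22] open={R1}
Step 2: commit R1 -> on_hand[A=28 B=22] avail[A=28 B=22] open={}
Step 3: reserve R2 A 6 -> on_hand[A=28 B=22] avail[A=22 B=22] open={R2}
Step 4: reserve R3 A 4 -> on_hand[A=28 B=22] avail[A=18 B=22] open={R2,R3}
Step 5: commit R2 -> on_hand[A=22 B=22] avail[A=18 B=22] open={R3}
Step 6: commit R3 -> on_hand[A=18 B=22] avail[A=18 B=22] open={}
Step 7: reserve R4 A 4 -> on_hand[A=18 B=22] avail[A=14 B=22] open={R4}
Step 8: commit R4 -> on_hand[A=14 B=22] avail[A=14 B=22] open={}
Step 9: reserve R5 A 7 -> on_hand[A=14 B=22] avail[A=7 B=22] open={R5}
Step 10: commit R5 -> on_hand[A=7 B=22] avail[A=7 B=22] open={}
Step 11: reserve R6 B 1 -> on_hand[A=7 B=22] avail[A=7 B=21] open={R6}
Step 12: cancel R6 -> on_hand[A=7 B=22] avail[A=7 B=22] open={}
Step 13: reserve R7 B 2 -> on_hand[A=7 B=22] avail[A=7 B=20] open={R7}
Step 14: commit R7 -> on_hand[A=7 B=20] avail[A=7 B=20] open={}
Open reservations: [] -> 0

Answer: 0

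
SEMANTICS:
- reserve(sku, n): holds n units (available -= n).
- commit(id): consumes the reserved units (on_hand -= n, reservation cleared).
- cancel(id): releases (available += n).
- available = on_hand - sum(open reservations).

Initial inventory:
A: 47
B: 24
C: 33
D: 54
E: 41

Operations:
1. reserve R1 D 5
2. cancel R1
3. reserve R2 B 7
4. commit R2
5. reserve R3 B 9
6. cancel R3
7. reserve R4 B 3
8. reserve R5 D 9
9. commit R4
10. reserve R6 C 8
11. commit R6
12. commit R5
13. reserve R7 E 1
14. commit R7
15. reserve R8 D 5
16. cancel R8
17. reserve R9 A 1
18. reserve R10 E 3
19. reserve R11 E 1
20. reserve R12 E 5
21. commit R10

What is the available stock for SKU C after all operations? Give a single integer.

Answer: 25

Derivation:
Step 1: reserve R1 D 5 -> on_hand[A=47 B=24 C=33 D=54 E=41] avail[A=47 B=24 C=33 D=49 E=41] open={R1}
Step 2: cancel R1 -> on_hand[A=47 B=24 C=33 D=54 E=41] avail[A=47 B=24 C=33 D=54 E=41] open={}
Step 3: reserve R2 B 7 -> on_hand[A=47 B=24 C=33 D=54 E=41] avail[A=47 B=17 C=33 D=54 E=41] open={R2}
Step 4: commit R2 -> on_hand[A=47 B=17 C=33 D=54 E=41] avail[A=47 B=17 C=33 D=54 E=41] open={}
Step 5: reserve R3 B 9 -> on_hand[A=47 B=17 C=33 D=54 E=41] avail[A=47 B=8 C=33 D=54 E=41] open={R3}
Step 6: cancel R3 -> on_hand[A=47 B=17 C=33 D=54 E=41] avail[A=47 B=17 C=33 D=54 E=41] open={}
Step 7: reserve R4 B 3 -> on_hand[A=47 B=17 C=33 D=54 E=41] avail[A=47 B=14 C=33 D=54 E=41] open={R4}
Step 8: reserve R5 D 9 -> on_hand[A=47 B=17 C=33 D=54 E=41] avail[A=47 B=14 C=33 D=45 E=41] open={R4,R5}
Step 9: commit R4 -> on_hand[A=47 B=14 C=33 D=54 E=41] avail[A=47 B=14 C=33 D=45 E=41] open={R5}
Step 10: reserve R6 C 8 -> on_hand[A=47 B=14 C=33 D=54 E=41] avail[A=47 B=14 C=25 D=45 E=41] open={R5,R6}
Step 11: commit R6 -> on_hand[A=47 B=14 C=25 D=54 E=41] avail[A=47 B=14 C=25 D=45 E=41] open={R5}
Step 12: commit R5 -> on_hand[A=47 B=14 C=25 D=45 E=41] avail[A=47 B=14 C=25 D=45 E=41] open={}
Step 13: reserve R7 E 1 -> on_hand[A=47 B=14 C=25 D=45 E=41] avail[A=47 B=14 C=25 D=45 E=40] open={R7}
Step 14: commit R7 -> on_hand[A=47 B=14 C=25 D=45 E=40] avail[A=47 B=14 C=25 D=45 E=40] open={}
Step 15: reserve R8 D 5 -> on_hand[A=47 B=14 C=25 D=45 E=40] avail[A=47 B=14 C=25 D=40 E=40] open={R8}
Step 16: cancel R8 -> on_hand[A=47 B=14 C=25 D=45 E=40] avail[A=47 B=14 C=25 D=45 E=40] open={}
Step 17: reserve R9 A 1 -> on_hand[A=47 B=14 C=25 D=45 E=40] avail[A=46 B=14 C=25 D=45 E=40] open={R9}
Step 18: reserve R10 E 3 -> on_hand[A=47 B=14 C=25 D=45 E=40] avail[A=46 B=14 C=25 D=45 E=37] open={R10,R9}
Step 19: reserve R11 E 1 -> on_hand[A=47 B=14 C=25 D=45 E=40] avail[A=46 B=14 C=25 D=45 E=36] open={R10,R11,R9}
Step 20: reserve R12 E 5 -> on_hand[A=47 B=14 C=25 D=45 E=40] avail[A=46 B=14 C=25 D=45 E=31] open={R10,R11,R12,R9}
Step 21: commit R10 -> on_hand[A=47 B=14 C=25 D=45 E=37] avail[A=46 B=14 C=25 D=45 E=31] open={R11,R12,R9}
Final available[C] = 25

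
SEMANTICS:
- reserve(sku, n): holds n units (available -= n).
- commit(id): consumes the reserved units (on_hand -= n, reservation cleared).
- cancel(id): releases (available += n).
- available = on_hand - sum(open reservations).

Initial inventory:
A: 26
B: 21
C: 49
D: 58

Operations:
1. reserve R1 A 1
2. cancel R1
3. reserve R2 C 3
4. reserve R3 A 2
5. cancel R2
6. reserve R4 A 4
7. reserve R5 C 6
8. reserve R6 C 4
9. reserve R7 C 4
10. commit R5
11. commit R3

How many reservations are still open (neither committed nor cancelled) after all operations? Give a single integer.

Answer: 3

Derivation:
Step 1: reserve R1 A 1 -> on_hand[A=26 B=21 C=49 D=58] avail[A=25 B=21 C=49 D=58] open={R1}
Step 2: cancel R1 -> on_hand[A=26 B=21 C=49 D=58] avail[A=26 B=21 C=49 D=58] open={}
Step 3: reserve R2 C 3 -> on_hand[A=26 B=21 C=49 D=58] avail[A=26 B=21 C=46 D=58] open={R2}
Step 4: reserve R3 A 2 -> on_hand[A=26 B=21 C=49 D=58] avail[A=24 B=21 C=46 D=58] open={R2,R3}
Step 5: cancel R2 -> on_hand[A=26 B=21 C=49 D=58] avail[A=24 B=21 C=49 D=58] open={R3}
Step 6: reserve R4 A 4 -> on_hand[A=26 B=21 C=49 D=58] avail[A=20 B=21 C=49 D=58] open={R3,R4}
Step 7: reserve R5 C 6 -> on_hand[A=26 B=21 C=49 D=58] avail[A=20 B=21 C=43 D=58] open={R3,R4,R5}
Step 8: reserve R6 C 4 -> on_hand[A=26 B=21 C=49 D=58] avail[A=20 B=21 C=39 D=58] open={R3,R4,R5,R6}
Step 9: reserve R7 C 4 -> on_hand[A=26 B=21 C=49 D=58] avail[A=20 B=21 C=35 D=58] open={R3,R4,R5,R6,R7}
Step 10: commit R5 -> on_hand[A=26 B=21 C=43 D=58] avail[A=20 B=21 C=35 D=58] open={R3,R4,R6,R7}
Step 11: commit R3 -> on_hand[A=24 B=21 C=43 D=58] avail[A=20 B=21 C=35 D=58] open={R4,R6,R7}
Open reservations: ['R4', 'R6', 'R7'] -> 3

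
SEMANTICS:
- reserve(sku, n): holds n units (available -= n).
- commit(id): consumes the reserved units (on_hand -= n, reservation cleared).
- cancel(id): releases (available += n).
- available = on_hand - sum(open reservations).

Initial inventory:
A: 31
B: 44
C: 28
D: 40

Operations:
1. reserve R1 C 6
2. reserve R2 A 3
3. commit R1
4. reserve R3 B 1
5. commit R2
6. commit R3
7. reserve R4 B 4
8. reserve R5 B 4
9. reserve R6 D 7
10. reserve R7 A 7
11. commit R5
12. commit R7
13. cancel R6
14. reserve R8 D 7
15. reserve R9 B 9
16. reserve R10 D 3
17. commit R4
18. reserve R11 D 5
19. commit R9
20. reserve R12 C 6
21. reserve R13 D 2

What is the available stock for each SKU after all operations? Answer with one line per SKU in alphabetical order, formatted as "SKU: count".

Step 1: reserve R1 C 6 -> on_hand[A=31 B=44 C=28 D=40] avail[A=31 B=44 C=22 D=40] open={R1}
Step 2: reserve R2 A 3 -> on_hand[A=31 B=44 C=28 D=40] avail[A=28 B=44 C=22 D=40] open={R1,R2}
Step 3: commit R1 -> on_hand[A=31 B=44 C=22 D=40] avail[A=28 B=44 C=22 D=40] open={R2}
Step 4: reserve R3 B 1 -> on_hand[A=31 B=44 C=22 D=40] avail[A=28 B=43 C=22 D=40] open={R2,R3}
Step 5: commit R2 -> on_hand[A=28 B=44 C=22 D=40] avail[A=28 B=43 C=22 D=40] open={R3}
Step 6: commit R3 -> on_hand[A=28 B=43 C=22 D=40] avail[A=28 B=43 C=22 D=40] open={}
Step 7: reserve R4 B 4 -> on_hand[A=28 B=43 C=22 D=40] avail[A=28 B=39 C=22 D=40] open={R4}
Step 8: reserve R5 B 4 -> on_hand[A=28 B=43 C=22 D=40] avail[A=28 B=35 C=22 D=40] open={R4,R5}
Step 9: reserve R6 D 7 -> on_hand[A=28 B=43 C=22 D=40] avail[A=28 B=35 C=22 D=33] open={R4,R5,R6}
Step 10: reserve R7 A 7 -> on_hand[A=28 B=43 C=22 D=40] avail[A=21 B=35 C=22 D=33] open={R4,R5,R6,R7}
Step 11: commit R5 -> on_hand[A=28 B=39 C=22 D=40] avail[A=21 B=35 C=22 D=33] open={R4,R6,R7}
Step 12: commit R7 -> on_hand[A=21 B=39 C=22 D=40] avail[A=21 B=35 C=22 D=33] open={R4,R6}
Step 13: cancel R6 -> on_hand[A=21 B=39 C=22 D=40] avail[A=21 B=35 C=22 D=40] open={R4}
Step 14: reserve R8 D 7 -> on_hand[A=21 B=39 C=22 D=40] avail[A=21 B=35 C=22 D=33] open={R4,R8}
Step 15: reserve R9 B 9 -> on_hand[A=21 B=39 C=22 D=40] avail[A=21 B=26 C=22 D=33] open={R4,R8,R9}
Step 16: reserve R10 D 3 -> on_hand[A=21 B=39 C=22 D=40] avail[A=21 B=26 C=22 D=30] open={R10,R4,R8,R9}
Step 17: commit R4 -> on_hand[A=21 B=35 C=22 D=40] avail[A=21 B=26 C=22 D=30] open={R10,R8,R9}
Step 18: reserve R11 D 5 -> on_hand[A=21 B=35 C=22 D=40] avail[A=21 B=26 C=22 D=25] open={R10,R11,R8,R9}
Step 19: commit R9 -> on_hand[A=21 B=26 C=22 D=40] avail[A=21 B=26 C=22 D=25] open={R10,R11,R8}
Step 20: reserve R12 C 6 -> on_hand[A=21 B=26 C=22 D=40] avail[A=21 B=26 C=16 D=25] open={R10,R11,R12,R8}
Step 21: reserve R13 D 2 -> on_hand[A=21 B=26 C=22 D=40] avail[A=21 B=26 C=16 D=23] open={R10,R11,R12,R13,R8}

Answer: A: 21
B: 26
C: 16
D: 23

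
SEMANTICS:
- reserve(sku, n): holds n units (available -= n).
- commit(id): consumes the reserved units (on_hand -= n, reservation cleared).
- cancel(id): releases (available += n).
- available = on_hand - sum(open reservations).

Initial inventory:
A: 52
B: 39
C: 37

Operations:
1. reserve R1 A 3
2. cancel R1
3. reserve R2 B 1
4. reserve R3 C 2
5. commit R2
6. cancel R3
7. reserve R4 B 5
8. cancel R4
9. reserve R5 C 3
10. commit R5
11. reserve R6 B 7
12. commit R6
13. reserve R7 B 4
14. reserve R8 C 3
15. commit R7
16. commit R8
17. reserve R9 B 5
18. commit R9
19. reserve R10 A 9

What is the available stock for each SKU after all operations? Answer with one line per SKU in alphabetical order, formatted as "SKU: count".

Answer: A: 43
B: 22
C: 31

Derivation:
Step 1: reserve R1 A 3 -> on_hand[A=52 B=39 C=37] avail[A=49 B=39 C=37] open={R1}
Step 2: cancel R1 -> on_hand[A=52 B=39 C=37] avail[A=52 B=39 C=37] open={}
Step 3: reserve R2 B 1 -> on_hand[A=52 B=39 C=37] avail[A=52 B=38 C=37] open={R2}
Step 4: reserve R3 C 2 -> on_hand[A=52 B=39 C=37] avail[A=52 B=38 C=35] open={R2,R3}
Step 5: commit R2 -> on_hand[A=52 B=38 C=37] avail[A=52 B=38 C=35] open={R3}
Step 6: cancel R3 -> on_hand[A=52 B=38 C=37] avail[A=52 B=38 C=37] open={}
Step 7: reserve R4 B 5 -> on_hand[A=52 B=38 C=37] avail[A=52 B=33 C=37] open={R4}
Step 8: cancel R4 -> on_hand[A=52 B=38 C=37] avail[A=52 B=38 C=37] open={}
Step 9: reserve R5 C 3 -> on_hand[A=52 B=38 C=37] avail[A=52 B=38 C=34] open={R5}
Step 10: commit R5 -> on_hand[A=52 B=38 C=34] avail[A=52 B=38 C=34] open={}
Step 11: reserve R6 B 7 -> on_hand[A=52 B=38 C=34] avail[A=52 B=31 C=34] open={R6}
Step 12: commit R6 -> on_hand[A=52 B=31 C=34] avail[A=52 B=31 C=34] open={}
Step 13: reserve R7 B 4 -> on_hand[A=52 B=31 C=34] avail[A=52 B=27 C=34] open={R7}
Step 14: reserve R8 C 3 -> on_hand[A=52 B=31 C=34] avail[A=52 B=27 C=31] open={R7,R8}
Step 15: commit R7 -> on_hand[A=52 B=27 C=34] avail[A=52 B=27 C=31] open={R8}
Step 16: commit R8 -> on_hand[A=52 B=27 C=31] avail[A=52 B=27 C=31] open={}
Step 17: reserve R9 B 5 -> on_hand[A=52 B=27 C=31] avail[A=52 B=22 C=31] open={R9}
Step 18: commit R9 -> on_hand[A=52 B=22 C=31] avail[A=52 B=22 C=31] open={}
Step 19: reserve R10 A 9 -> on_hand[A=52 B=22 C=31] avail[A=43 B=22 C=31] open={R10}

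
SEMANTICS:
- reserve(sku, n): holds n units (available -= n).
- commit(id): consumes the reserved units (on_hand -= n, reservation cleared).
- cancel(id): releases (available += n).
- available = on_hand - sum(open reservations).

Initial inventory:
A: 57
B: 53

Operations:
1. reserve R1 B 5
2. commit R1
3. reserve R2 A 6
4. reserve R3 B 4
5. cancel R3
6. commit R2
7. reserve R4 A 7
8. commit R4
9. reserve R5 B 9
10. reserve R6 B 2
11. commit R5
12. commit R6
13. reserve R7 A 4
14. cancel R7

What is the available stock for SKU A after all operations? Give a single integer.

Answer: 44

Derivation:
Step 1: reserve R1 B 5 -> on_hand[A=57 B=53] avail[A=57 B=48] open={R1}
Step 2: commit R1 -> on_hand[A=57 B=48] avail[A=57 B=48] open={}
Step 3: reserve R2 A 6 -> on_hand[A=57 B=48] avail[A=51 B=48] open={R2}
Step 4: reserve R3 B 4 -> on_hand[A=57 B=48] avail[A=51 B=44] open={R2,R3}
Step 5: cancel R3 -> on_hand[A=57 B=48] avail[A=51 B=48] open={R2}
Step 6: commit R2 -> on_hand[A=51 B=48] avail[A=51 B=48] open={}
Step 7: reserve R4 A 7 -> on_hand[A=51 B=48] avail[A=44 B=48] open={R4}
Step 8: commit R4 -> on_hand[A=44 B=48] avail[A=44 B=48] open={}
Step 9: reserve R5 B 9 -> on_hand[A=44 B=48] avail[A=44 B=39] open={R5}
Step 10: reserve R6 B 2 -> on_hand[A=44 B=48] avail[A=44 B=37] open={R5,R6}
Step 11: commit R5 -> on_hand[A=44 B=39] avail[A=44 B=37] open={R6}
Step 12: commit R6 -> on_hand[A=44 B=37] avail[A=44 B=37] open={}
Step 13: reserve R7 A 4 -> on_hand[A=44 B=37] avail[A=40 B=37] open={R7}
Step 14: cancel R7 -> on_hand[A=44 B=37] avail[A=44 B=37] open={}
Final available[A] = 44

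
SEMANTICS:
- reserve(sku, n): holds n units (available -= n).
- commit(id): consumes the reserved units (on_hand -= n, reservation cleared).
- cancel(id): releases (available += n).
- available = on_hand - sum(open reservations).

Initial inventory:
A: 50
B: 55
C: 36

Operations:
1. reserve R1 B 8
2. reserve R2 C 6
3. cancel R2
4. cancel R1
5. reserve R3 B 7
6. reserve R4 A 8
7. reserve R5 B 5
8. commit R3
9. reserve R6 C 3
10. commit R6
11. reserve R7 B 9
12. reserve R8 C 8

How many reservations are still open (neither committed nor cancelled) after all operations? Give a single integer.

Step 1: reserve R1 B 8 -> on_hand[A=50 B=55 C=36] avail[A=50 B=47 C=36] open={R1}
Step 2: reserve R2 C 6 -> on_hand[A=50 B=55 C=36] avail[A=50 B=47 C=30] open={R1,R2}
Step 3: cancel R2 -> on_hand[A=50 B=55 C=36] avail[A=50 B=47 C=36] open={R1}
Step 4: cancel R1 -> on_hand[A=50 B=55 C=36] avail[A=50 B=55 C=36] open={}
Step 5: reserve R3 B 7 -> on_hand[A=50 B=55 C=36] avail[A=50 B=48 C=36] open={R3}
Step 6: reserve R4 A 8 -> on_hand[A=50 B=55 C=36] avail[A=42 B=48 C=36] open={R3,R4}
Step 7: reserve R5 B 5 -> on_hand[A=50 B=55 C=36] avail[A=42 B=43 C=36] open={R3,R4,R5}
Step 8: commit R3 -> on_hand[A=50 B=48 C=36] avail[A=42 B=43 C=36] open={R4,R5}
Step 9: reserve R6 C 3 -> on_hand[A=50 B=48 C=36] avail[A=42 B=43 C=33] open={R4,R5,R6}
Step 10: commit R6 -> on_hand[A=50 B=48 C=33] avail[A=42 B=43 C=33] open={R4,R5}
Step 11: reserve R7 B 9 -> on_hand[A=50 B=48 C=33] avail[A=42 B=34 C=33] open={R4,R5,R7}
Step 12: reserve R8 C 8 -> on_hand[A=50 B=48 C=33] avail[A=42 B=34 C=25] open={R4,R5,R7,R8}
Open reservations: ['R4', 'R5', 'R7', 'R8'] -> 4

Answer: 4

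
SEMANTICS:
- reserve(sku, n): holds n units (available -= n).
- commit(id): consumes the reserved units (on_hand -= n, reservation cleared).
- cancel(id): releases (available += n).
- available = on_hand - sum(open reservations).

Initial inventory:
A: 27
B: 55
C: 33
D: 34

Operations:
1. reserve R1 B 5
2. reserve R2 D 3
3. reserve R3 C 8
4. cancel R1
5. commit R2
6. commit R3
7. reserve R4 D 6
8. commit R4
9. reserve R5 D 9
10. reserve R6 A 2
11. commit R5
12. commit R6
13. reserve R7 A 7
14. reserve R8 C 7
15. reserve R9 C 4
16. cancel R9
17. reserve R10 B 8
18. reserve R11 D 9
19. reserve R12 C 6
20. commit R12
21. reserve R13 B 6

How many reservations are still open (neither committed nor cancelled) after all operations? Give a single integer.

Answer: 5

Derivation:
Step 1: reserve R1 B 5 -> on_hand[A=27 B=55 C=33 D=34] avail[A=27 B=50 C=33 D=34] open={R1}
Step 2: reserve R2 D 3 -> on_hand[A=27 B=55 C=33 D=34] avail[A=27 B=50 C=33 D=31] open={R1,R2}
Step 3: reserve R3 C 8 -> on_hand[A=27 B=55 C=33 D=34] avail[A=27 B=50 C=25 D=31] open={R1,R2,R3}
Step 4: cancel R1 -> on_hand[A=27 B=55 C=33 D=34] avail[A=27 B=55 C=25 D=31] open={R2,R3}
Step 5: commit R2 -> on_hand[A=27 B=55 C=33 D=31] avail[A=27 B=55 C=25 D=31] open={R3}
Step 6: commit R3 -> on_hand[A=27 B=55 C=25 D=31] avail[A=27 B=55 C=25 D=31] open={}
Step 7: reserve R4 D 6 -> on_hand[A=27 B=55 C=25 D=31] avail[A=27 B=55 C=25 D=25] open={R4}
Step 8: commit R4 -> on_hand[A=27 B=55 C=25 D=25] avail[A=27 B=55 C=25 D=25] open={}
Step 9: reserve R5 D 9 -> on_hand[A=27 B=55 C=25 D=25] avail[A=27 B=55 C=25 D=16] open={R5}
Step 10: reserve R6 A 2 -> on_hand[A=27 B=55 C=25 D=25] avail[A=25 B=55 C=25 D=16] open={R5,R6}
Step 11: commit R5 -> on_hand[A=27 B=55 C=25 D=16] avail[A=25 B=55 C=25 D=16] open={R6}
Step 12: commit R6 -> on_hand[A=25 B=55 C=25 D=16] avail[A=25 B=55 C=25 D=16] open={}
Step 13: reserve R7 A 7 -> on_hand[A=25 B=55 C=25 D=16] avail[A=18 B=55 C=25 D=16] open={R7}
Step 14: reserve R8 C 7 -> on_hand[A=25 B=55 C=25 D=16] avail[A=18 B=55 C=18 D=16] open={R7,R8}
Step 15: reserve R9 C 4 -> on_hand[A=25 B=55 C=25 D=16] avail[A=18 B=55 C=14 D=16] open={R7,R8,R9}
Step 16: cancel R9 -> on_hand[A=25 B=55 C=25 D=16] avail[A=18 B=55 C=18 D=16] open={R7,R8}
Step 17: reserve R10 B 8 -> on_hand[A=25 B=55 C=25 D=16] avail[A=18 B=47 C=18 D=16] open={R10,R7,R8}
Step 18: reserve R11 D 9 -> on_hand[A=25 B=55 C=25 D=16] avail[A=18 B=47 C=18 D=7] open={R10,R11,R7,R8}
Step 19: reserve R12 C 6 -> on_hand[A=25 B=55 C=25 D=16] avail[A=18 B=47 C=12 D=7] open={R10,R11,R12,R7,R8}
Step 20: commit R12 -> on_hand[A=25 B=55 C=19 D=16] avail[A=18 B=47 C=12 D=7] open={R10,R11,R7,R8}
Step 21: reserve R13 B 6 -> on_hand[A=25 B=55 C=19 D=16] avail[A=18 B=41 C=12 D=7] open={R10,R11,R13,R7,R8}
Open reservations: ['R10', 'R11', 'R13', 'R7', 'R8'] -> 5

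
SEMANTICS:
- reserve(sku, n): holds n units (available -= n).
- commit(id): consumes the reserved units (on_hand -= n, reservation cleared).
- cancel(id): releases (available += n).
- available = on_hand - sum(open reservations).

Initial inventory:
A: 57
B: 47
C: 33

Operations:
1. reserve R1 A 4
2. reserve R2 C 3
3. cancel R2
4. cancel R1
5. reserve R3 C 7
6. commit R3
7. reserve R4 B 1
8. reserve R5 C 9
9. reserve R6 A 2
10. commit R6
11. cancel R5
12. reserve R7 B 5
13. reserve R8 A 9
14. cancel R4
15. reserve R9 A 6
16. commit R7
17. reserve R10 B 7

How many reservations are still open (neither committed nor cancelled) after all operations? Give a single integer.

Step 1: reserve R1 A 4 -> on_hand[A=57 B=47 C=33] avail[A=53 B=47 C=33] open={R1}
Step 2: reserve R2 C 3 -> on_hand[A=57 B=47 C=33] avail[A=53 B=47 C=30] open={R1,R2}
Step 3: cancel R2 -> on_hand[A=57 B=47 C=33] avail[A=53 B=47 C=33] open={R1}
Step 4: cancel R1 -> on_hand[A=57 B=47 C=33] avail[A=57 B=47 C=33] open={}
Step 5: reserve R3 C 7 -> on_hand[A=57 B=47 C=33] avail[A=57 B=47 C=26] open={R3}
Step 6: commit R3 -> on_hand[A=57 B=47 C=26] avail[A=57 B=47 C=26] open={}
Step 7: reserve R4 B 1 -> on_hand[A=57 B=47 C=26] avail[A=57 B=46 C=26] open={R4}
Step 8: reserve R5 C 9 -> on_hand[A=57 B=47 C=26] avail[A=57 B=46 C=17] open={R4,R5}
Step 9: reserve R6 A 2 -> on_hand[A=57 B=47 C=26] avail[A=55 B=46 C=17] open={R4,R5,R6}
Step 10: commit R6 -> on_hand[A=55 B=47 C=26] avail[A=55 B=46 C=17] open={R4,R5}
Step 11: cancel R5 -> on_hand[A=55 B=47 C=26] avail[A=55 B=46 C=26] open={R4}
Step 12: reserve R7 B 5 -> on_hand[A=55 B=47 C=26] avail[A=55 B=41 C=26] open={R4,R7}
Step 13: reserve R8 A 9 -> on_hand[A=55 B=47 C=26] avail[A=46 B=41 C=26] open={R4,R7,R8}
Step 14: cancel R4 -> on_hand[A=55 B=47 C=26] avail[A=46 B=42 C=26] open={R7,R8}
Step 15: reserve R9 A 6 -> on_hand[A=55 B=47 C=26] avail[A=40 B=42 C=26] open={R7,R8,R9}
Step 16: commit R7 -> on_hand[A=55 B=42 C=26] avail[A=40 B=42 C=26] open={R8,R9}
Step 17: reserve R10 B 7 -> on_hand[A=55 B=42 C=26] avail[A=40 B=35 C=26] open={R10,R8,R9}
Open reservations: ['R10', 'R8', 'R9'] -> 3

Answer: 3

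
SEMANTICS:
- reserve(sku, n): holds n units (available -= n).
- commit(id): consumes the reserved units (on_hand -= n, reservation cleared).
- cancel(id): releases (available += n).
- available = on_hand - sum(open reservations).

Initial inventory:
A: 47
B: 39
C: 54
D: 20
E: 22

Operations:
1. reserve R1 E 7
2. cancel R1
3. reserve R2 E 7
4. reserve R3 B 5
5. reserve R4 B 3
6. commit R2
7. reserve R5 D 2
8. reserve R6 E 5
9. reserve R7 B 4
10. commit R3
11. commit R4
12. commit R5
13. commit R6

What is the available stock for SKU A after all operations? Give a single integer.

Step 1: reserve R1 E 7 -> on_hand[A=47 B=39 C=54 D=20 E=22] avail[A=47 B=39 C=54 D=20 E=15] open={R1}
Step 2: cancel R1 -> on_hand[A=47 B=39 C=54 D=20 E=22] avail[A=47 B=39 C=54 D=20 E=22] open={}
Step 3: reserve R2 E 7 -> on_hand[A=47 B=39 C=54 D=20 E=22] avail[A=47 B=39 C=54 D=20 E=15] open={R2}
Step 4: reserve R3 B 5 -> on_hand[A=47 B=39 C=54 D=20 E=22] avail[A=47 B=34 C=54 D=20 E=15] open={R2,R3}
Step 5: reserve R4 B 3 -> on_hand[A=47 B=39 C=54 D=20 E=22] avail[A=47 B=31 C=54 D=20 E=15] open={R2,R3,R4}
Step 6: commit R2 -> on_hand[A=47 B=39 C=54 D=20 E=15] avail[A=47 B=31 C=54 D=20 E=15] open={R3,R4}
Step 7: reserve R5 D 2 -> on_hand[A=47 B=39 C=54 D=20 E=15] avail[A=47 B=31 C=54 D=18 E=15] open={R3,R4,R5}
Step 8: reserve R6 E 5 -> on_hand[A=47 B=39 C=54 D=20 E=15] avail[A=47 B=31 C=54 D=18 E=10] open={R3,R4,R5,R6}
Step 9: reserve R7 B 4 -> on_hand[A=47 B=39 C=54 D=20 E=15] avail[A=47 B=27 C=54 D=18 E=10] open={R3,R4,R5,R6,R7}
Step 10: commit R3 -> on_hand[A=47 B=34 C=54 D=20 E=15] avail[A=47 B=27 C=54 D=18 E=10] open={R4,R5,R6,R7}
Step 11: commit R4 -> on_hand[A=47 B=31 C=54 D=20 E=15] avail[A=47 B=27 C=54 D=18 E=10] open={R5,R6,R7}
Step 12: commit R5 -> on_hand[A=47 B=31 C=54 D=18 E=15] avail[A=47 B=27 C=54 D=18 E=10] open={R6,R7}
Step 13: commit R6 -> on_hand[A=47 B=31 C=54 D=18 E=10] avail[A=47 B=27 C=54 D=18 E=10] open={R7}
Final available[A] = 47

Answer: 47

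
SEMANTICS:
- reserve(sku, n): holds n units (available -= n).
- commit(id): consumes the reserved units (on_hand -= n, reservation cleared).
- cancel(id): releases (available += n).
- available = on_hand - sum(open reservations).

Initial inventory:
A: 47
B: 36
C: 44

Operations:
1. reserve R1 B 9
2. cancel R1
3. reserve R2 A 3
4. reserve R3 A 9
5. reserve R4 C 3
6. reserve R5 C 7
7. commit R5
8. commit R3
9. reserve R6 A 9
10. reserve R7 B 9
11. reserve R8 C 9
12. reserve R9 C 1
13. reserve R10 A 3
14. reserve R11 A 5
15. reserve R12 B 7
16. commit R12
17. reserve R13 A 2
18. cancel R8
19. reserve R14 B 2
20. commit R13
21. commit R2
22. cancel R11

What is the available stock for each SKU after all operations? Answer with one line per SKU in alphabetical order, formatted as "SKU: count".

Answer: A: 21
B: 18
C: 33

Derivation:
Step 1: reserve R1 B 9 -> on_hand[A=47 B=36 C=44] avail[A=47 B=27 C=44] open={R1}
Step 2: cancel R1 -> on_hand[A=47 B=36 C=44] avail[A=47 B=36 C=44] open={}
Step 3: reserve R2 A 3 -> on_hand[A=47 B=36 C=44] avail[A=44 B=36 C=44] open={R2}
Step 4: reserve R3 A 9 -> on_hand[A=47 B=36 C=44] avail[A=35 B=36 C=44] open={R2,R3}
Step 5: reserve R4 C 3 -> on_hand[A=47 B=36 C=44] avail[A=35 B=36 C=41] open={R2,R3,R4}
Step 6: reserve R5 C 7 -> on_hand[A=47 B=36 C=44] avail[A=35 B=36 C=34] open={R2,R3,R4,R5}
Step 7: commit R5 -> on_hand[A=47 B=36 C=37] avail[A=35 B=36 C=34] open={R2,R3,R4}
Step 8: commit R3 -> on_hand[A=38 B=36 C=37] avail[A=35 B=36 C=34] open={R2,R4}
Step 9: reserve R6 A 9 -> on_hand[A=38 B=36 C=37] avail[A=26 B=36 C=34] open={R2,R4,R6}
Step 10: reserve R7 B 9 -> on_hand[A=38 B=36 C=37] avail[A=26 B=27 C=34] open={R2,R4,R6,R7}
Step 11: reserve R8 C 9 -> on_hand[A=38 B=36 C=37] avail[A=26 B=27 C=25] open={R2,R4,R6,R7,R8}
Step 12: reserve R9 C 1 -> on_hand[A=38 B=36 C=37] avail[A=26 B=27 C=24] open={R2,R4,R6,R7,R8,R9}
Step 13: reserve R10 A 3 -> on_hand[A=38 B=36 C=37] avail[A=23 B=27 C=24] open={R10,R2,R4,R6,R7,R8,R9}
Step 14: reserve R11 A 5 -> on_hand[A=38 B=36 C=37] avail[A=18 B=27 C=24] open={R10,R11,R2,R4,R6,R7,R8,R9}
Step 15: reserve R12 B 7 -> on_hand[A=38 B=36 C=37] avail[A=18 B=20 C=24] open={R10,R11,R12,R2,R4,R6,R7,R8,R9}
Step 16: commit R12 -> on_hand[A=38 B=29 C=37] avail[A=18 B=20 C=24] open={R10,R11,R2,R4,R6,R7,R8,R9}
Step 17: reserve R13 A 2 -> on_hand[A=38 B=29 C=37] avail[A=16 B=20 C=24] open={R10,R11,R13,R2,R4,R6,R7,R8,R9}
Step 18: cancel R8 -> on_hand[A=38 B=29 C=37] avail[A=16 B=20 C=33] open={R10,R11,R13,R2,R4,R6,R7,R9}
Step 19: reserve R14 B 2 -> on_hand[A=38 B=29 C=37] avail[A=16 B=18 C=33] open={R10,R11,R13,R14,R2,R4,R6,R7,R9}
Step 20: commit R13 -> on_hand[A=36 B=29 C=37] avail[A=16 B=18 C=33] open={R10,R11,R14,R2,R4,R6,R7,R9}
Step 21: commit R2 -> on_hand[A=33 B=29 C=37] avail[A=16 B=18 C=33] open={R10,R11,R14,R4,R6,R7,R9}
Step 22: cancel R11 -> on_hand[A=33 B=29 C=37] avail[A=21 B=18 C=33] open={R10,R14,R4,R6,R7,R9}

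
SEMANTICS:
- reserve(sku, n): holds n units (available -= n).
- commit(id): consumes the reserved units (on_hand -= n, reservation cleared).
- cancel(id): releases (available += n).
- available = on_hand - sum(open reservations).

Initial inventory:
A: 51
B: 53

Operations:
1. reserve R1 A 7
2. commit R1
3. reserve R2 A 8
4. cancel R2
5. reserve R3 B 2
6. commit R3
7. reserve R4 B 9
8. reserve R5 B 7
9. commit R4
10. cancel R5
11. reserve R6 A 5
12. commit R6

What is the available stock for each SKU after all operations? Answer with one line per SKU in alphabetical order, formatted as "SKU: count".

Step 1: reserve R1 A 7 -> on_hand[A=51 B=53] avail[A=44 B=53] open={R1}
Step 2: commit R1 -> on_hand[A=44 B=53] avail[A=44 B=53] open={}
Step 3: reserve R2 A 8 -> on_hand[A=44 B=53] avail[A=36 B=53] open={R2}
Step 4: cancel R2 -> on_hand[A=44 B=53] avail[A=44 B=53] open={}
Step 5: reserve R3 B 2 -> on_hand[A=44 B=53] avail[A=44 B=51] open={R3}
Step 6: commit R3 -> on_hand[A=44 B=51] avail[A=44 B=51] open={}
Step 7: reserve R4 B 9 -> on_hand[A=44 B=51] avail[A=44 B=42] open={R4}
Step 8: reserve R5 B 7 -> on_hand[A=44 B=51] avail[A=44 B=35] open={R4,R5}
Step 9: commit R4 -> on_hand[A=44 B=42] avail[A=44 B=35] open={R5}
Step 10: cancel R5 -> on_hand[A=44 B=42] avail[A=44 B=42] open={}
Step 11: reserve R6 A 5 -> on_hand[A=44 B=42] avail[A=39 B=42] open={R6}
Step 12: commit R6 -> on_hand[A=39 B=42] avail[A=39 B=42] open={}

Answer: A: 39
B: 42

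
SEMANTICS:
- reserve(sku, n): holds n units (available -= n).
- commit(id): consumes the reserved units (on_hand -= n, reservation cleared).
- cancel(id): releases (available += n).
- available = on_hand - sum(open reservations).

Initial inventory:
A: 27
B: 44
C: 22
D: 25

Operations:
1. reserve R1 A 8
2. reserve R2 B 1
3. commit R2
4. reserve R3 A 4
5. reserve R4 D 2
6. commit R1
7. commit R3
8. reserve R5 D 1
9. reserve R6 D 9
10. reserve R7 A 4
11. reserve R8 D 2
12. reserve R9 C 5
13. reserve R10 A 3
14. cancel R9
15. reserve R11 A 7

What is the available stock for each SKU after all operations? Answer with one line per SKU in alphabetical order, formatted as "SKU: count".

Answer: A: 1
B: 43
C: 22
D: 11

Derivation:
Step 1: reserve R1 A 8 -> on_hand[A=27 B=44 C=22 D=25] avail[A=19 B=44 C=22 D=25] open={R1}
Step 2: reserve R2 B 1 -> on_hand[A=27 B=44 C=22 D=25] avail[A=19 B=43 C=22 D=25] open={R1,R2}
Step 3: commit R2 -> on_hand[A=27 B=43 C=22 D=25] avail[A=19 B=43 C=22 D=25] open={R1}
Step 4: reserve R3 A 4 -> on_hand[A=27 B=43 C=22 D=25] avail[A=15 B=43 C=22 D=25] open={R1,R3}
Step 5: reserve R4 D 2 -> on_hand[A=27 B=43 C=22 D=25] avail[A=15 B=43 C=22 D=23] open={R1,R3,R4}
Step 6: commit R1 -> on_hand[A=19 B=43 C=22 D=25] avail[A=15 B=43 C=22 D=23] open={R3,R4}
Step 7: commit R3 -> on_hand[A=15 B=43 C=22 D=25] avail[A=15 B=43 C=22 D=23] open={R4}
Step 8: reserve R5 D 1 -> on_hand[A=15 B=43 C=22 D=25] avail[A=15 B=43 C=22 D=22] open={R4,R5}
Step 9: reserve R6 D 9 -> on_hand[A=15 B=43 C=22 D=25] avail[A=15 B=43 C=22 D=13] open={R4,R5,R6}
Step 10: reserve R7 A 4 -> on_hand[A=15 B=43 C=22 D=25] avail[A=11 B=43 C=22 D=13] open={R4,R5,R6,R7}
Step 11: reserve R8 D 2 -> on_hand[A=15 B=43 C=22 D=25] avail[A=11 B=43 C=22 D=11] open={R4,R5,R6,R7,R8}
Step 12: reserve R9 C 5 -> on_hand[A=15 B=43 C=22 D=25] avail[A=11 B=43 C=17 D=11] open={R4,R5,R6,R7,R8,R9}
Step 13: reserve R10 A 3 -> on_hand[A=15 B=43 C=22 D=25] avail[A=8 B=43 C=17 D=11] open={R10,R4,R5,R6,R7,R8,R9}
Step 14: cancel R9 -> on_hand[A=15 B=43 C=22 D=25] avail[A=8 B=43 C=22 D=11] open={R10,R4,R5,R6,R7,R8}
Step 15: reserve R11 A 7 -> on_hand[A=15 B=43 C=22 D=25] avail[A=1 B=43 C=22 D=11] open={R10,R11,R4,R5,R6,R7,R8}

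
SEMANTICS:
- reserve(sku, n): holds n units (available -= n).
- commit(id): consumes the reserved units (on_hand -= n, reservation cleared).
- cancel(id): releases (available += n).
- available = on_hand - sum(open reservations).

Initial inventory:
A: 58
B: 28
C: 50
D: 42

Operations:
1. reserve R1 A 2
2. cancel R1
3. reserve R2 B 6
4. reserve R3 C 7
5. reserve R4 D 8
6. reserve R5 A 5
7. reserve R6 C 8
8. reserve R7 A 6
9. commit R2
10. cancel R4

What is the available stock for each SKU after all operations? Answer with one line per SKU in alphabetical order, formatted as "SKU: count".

Step 1: reserve R1 A 2 -> on_hand[A=58 B=28 C=50 D=42] avail[A=56 B=28 C=50 D=42] open={R1}
Step 2: cancel R1 -> on_hand[A=58 B=28 C=50 D=42] avail[A=58 B=28 C=50 D=42] open={}
Step 3: reserve R2 B 6 -> on_hand[A=58 B=28 C=50 D=42] avail[A=58 B=22 C=50 D=42] open={R2}
Step 4: reserve R3 C 7 -> on_hand[A=58 B=28 C=50 D=42] avail[A=58 B=22 C=43 D=42] open={R2,R3}
Step 5: reserve R4 D 8 -> on_hand[A=58 B=28 C=50 D=42] avail[A=58 B=22 C=43 D=34] open={R2,R3,R4}
Step 6: reserve R5 A 5 -> on_hand[A=58 B=28 C=50 D=42] avail[A=53 B=22 C=43 D=34] open={R2,R3,R4,R5}
Step 7: reserve R6 C 8 -> on_hand[A=58 B=28 C=50 D=42] avail[A=53 B=22 C=35 D=34] open={R2,R3,R4,R5,R6}
Step 8: reserve R7 A 6 -> on_hand[A=58 B=28 C=50 D=42] avail[A=47 B=22 C=35 D=34] open={R2,R3,R4,R5,R6,R7}
Step 9: commit R2 -> on_hand[A=58 B=22 C=50 D=42] avail[A=47 B=22 C=35 D=34] open={R3,R4,R5,R6,R7}
Step 10: cancel R4 -> on_hand[A=58 B=22 C=50 D=42] avail[A=47 B=22 C=35 D=42] open={R3,R5,R6,R7}

Answer: A: 47
B: 22
C: 35
D: 42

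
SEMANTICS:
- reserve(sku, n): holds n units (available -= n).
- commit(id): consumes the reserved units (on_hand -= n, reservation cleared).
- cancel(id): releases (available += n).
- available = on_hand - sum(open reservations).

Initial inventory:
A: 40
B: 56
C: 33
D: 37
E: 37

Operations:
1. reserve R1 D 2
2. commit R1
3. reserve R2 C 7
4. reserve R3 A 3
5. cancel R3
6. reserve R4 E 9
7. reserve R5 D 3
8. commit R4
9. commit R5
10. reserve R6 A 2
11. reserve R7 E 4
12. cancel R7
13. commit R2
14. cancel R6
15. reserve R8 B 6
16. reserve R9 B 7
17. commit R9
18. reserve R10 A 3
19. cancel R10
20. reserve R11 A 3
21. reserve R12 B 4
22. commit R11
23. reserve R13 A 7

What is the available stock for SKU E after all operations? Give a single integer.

Step 1: reserve R1 D 2 -> on_hand[A=40 B=56 C=33 D=37 E=37] avail[A=40 B=56 C=33 D=35 E=37] open={R1}
Step 2: commit R1 -> on_hand[A=40 B=56 C=33 D=35 E=37] avail[A=40 B=56 C=33 D=35 E=37] open={}
Step 3: reserve R2 C 7 -> on_hand[A=40 B=56 C=33 D=35 E=37] avail[A=40 B=56 C=26 D=35 E=37] open={R2}
Step 4: reserve R3 A 3 -> on_hand[A=40 B=56 C=33 D=35 E=37] avail[A=37 B=56 C=26 D=35 E=37] open={R2,R3}
Step 5: cancel R3 -> on_hand[A=40 B=56 C=33 D=35 E=37] avail[A=40 B=56 C=26 D=35 E=37] open={R2}
Step 6: reserve R4 E 9 -> on_hand[A=40 B=56 C=33 D=35 E=37] avail[A=40 B=56 C=26 D=35 E=28] open={R2,R4}
Step 7: reserve R5 D 3 -> on_hand[A=40 B=56 C=33 D=35 E=37] avail[A=40 B=56 C=26 D=32 E=28] open={R2,R4,R5}
Step 8: commit R4 -> on_hand[A=40 B=56 C=33 D=35 E=28] avail[A=40 B=56 C=26 D=32 E=28] open={R2,R5}
Step 9: commit R5 -> on_hand[A=40 B=56 C=33 D=32 E=28] avail[A=40 B=56 C=26 D=32 E=28] open={R2}
Step 10: reserve R6 A 2 -> on_hand[A=40 B=56 C=33 D=32 E=28] avail[A=38 B=56 C=26 D=32 E=28] open={R2,R6}
Step 11: reserve R7 E 4 -> on_hand[A=40 B=56 C=33 D=32 E=28] avail[A=38 B=56 C=26 D=32 E=24] open={R2,R6,R7}
Step 12: cancel R7 -> on_hand[A=40 B=56 C=33 D=32 E=28] avail[A=38 B=56 C=26 D=32 E=28] open={R2,R6}
Step 13: commit R2 -> on_hand[A=40 B=56 C=26 D=32 E=28] avail[A=38 B=56 C=26 D=32 E=28] open={R6}
Step 14: cancel R6 -> on_hand[A=40 B=56 C=26 D=32 E=28] avail[A=40 B=56 C=26 D=32 E=28] open={}
Step 15: reserve R8 B 6 -> on_hand[A=40 B=56 C=26 D=32 E=28] avail[A=40 B=50 C=26 D=32 E=28] open={R8}
Step 16: reserve R9 B 7 -> on_hand[A=40 B=56 C=26 D=32 E=28] avail[A=40 B=43 C=26 D=32 E=28] open={R8,R9}
Step 17: commit R9 -> on_hand[A=40 B=49 C=26 D=32 E=28] avail[A=40 B=43 C=26 D=32 E=28] open={R8}
Step 18: reserve R10 A 3 -> on_hand[A=40 B=49 C=26 D=32 E=28] avail[A=37 B=43 C=26 D=32 E=28] open={R10,R8}
Step 19: cancel R10 -> on_hand[A=40 B=49 C=26 D=32 E=28] avail[A=40 B=43 C=26 D=32 E=28] open={R8}
Step 20: reserve R11 A 3 -> on_hand[A=40 B=49 C=26 D=32 E=28] avail[A=37 B=43 C=26 D=32 E=28] open={R11,R8}
Step 21: reserve R12 B 4 -> on_hand[A=40 B=49 C=26 D=32 E=28] avail[A=37 B=39 C=26 D=32 E=28] open={R11,R12,R8}
Step 22: commit R11 -> on_hand[A=37 B=49 C=26 D=32 E=28] avail[A=37 B=39 C=26 D=32 E=28] open={R12,R8}
Step 23: reserve R13 A 7 -> on_hand[A=37 B=49 C=26 D=32 E=28] avail[A=30 B=39 C=26 D=32 E=28] open={R12,R13,R8}
Final available[E] = 28

Answer: 28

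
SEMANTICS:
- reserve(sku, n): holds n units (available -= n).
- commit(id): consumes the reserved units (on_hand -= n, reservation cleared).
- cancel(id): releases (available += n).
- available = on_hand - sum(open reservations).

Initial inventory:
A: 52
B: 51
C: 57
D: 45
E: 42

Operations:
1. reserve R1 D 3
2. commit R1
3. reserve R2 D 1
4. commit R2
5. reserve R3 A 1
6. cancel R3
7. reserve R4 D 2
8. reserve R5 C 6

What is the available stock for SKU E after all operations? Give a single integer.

Answer: 42

Derivation:
Step 1: reserve R1 D 3 -> on_hand[A=52 B=51 C=57 D=45 E=42] avail[A=52 B=51 C=57 D=42 E=42] open={R1}
Step 2: commit R1 -> on_hand[A=52 B=51 C=57 D=42 E=42] avail[A=52 B=51 C=57 D=42 E=42] open={}
Step 3: reserve R2 D 1 -> on_hand[A=52 B=51 C=57 D=42 E=42] avail[A=52 B=51 C=57 D=41 E=42] open={R2}
Step 4: commit R2 -> on_hand[A=52 B=51 C=57 D=41 E=42] avail[A=52 B=51 C=57 D=41 E=42] open={}
Step 5: reserve R3 A 1 -> on_hand[A=52 B=51 C=57 D=41 E=42] avail[A=51 B=51 C=57 D=41 E=42] open={R3}
Step 6: cancel R3 -> on_hand[A=52 B=51 C=57 D=41 E=42] avail[A=52 B=51 C=57 D=41 E=42] open={}
Step 7: reserve R4 D 2 -> on_hand[A=52 B=51 C=57 D=41 E=42] avail[A=52 B=51 C=57 D=39 E=42] open={R4}
Step 8: reserve R5 C 6 -> on_hand[A=52 B=51 C=57 D=41 E=42] avail[A=52 B=51 C=51 D=39 E=42] open={R4,R5}
Final available[E] = 42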